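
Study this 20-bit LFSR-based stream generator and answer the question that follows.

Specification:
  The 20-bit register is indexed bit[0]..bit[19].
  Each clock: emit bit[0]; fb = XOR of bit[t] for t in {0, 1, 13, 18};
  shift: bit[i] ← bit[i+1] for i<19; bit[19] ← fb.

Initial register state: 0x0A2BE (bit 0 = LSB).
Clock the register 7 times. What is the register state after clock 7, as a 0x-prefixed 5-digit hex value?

reg_0 = 0x0A2BE
clock 1: out=0, reg = 0x0515F
clock 2: out=1, reg = 0x028AF
clock 3: out=1, reg = 0x81457
clock 4: out=1, reg = 0x40A2B
clock 5: out=1, reg = 0xA0515
clock 6: out=1, reg = 0xD028A
clock 7: out=0, reg = 0x68145

0x68145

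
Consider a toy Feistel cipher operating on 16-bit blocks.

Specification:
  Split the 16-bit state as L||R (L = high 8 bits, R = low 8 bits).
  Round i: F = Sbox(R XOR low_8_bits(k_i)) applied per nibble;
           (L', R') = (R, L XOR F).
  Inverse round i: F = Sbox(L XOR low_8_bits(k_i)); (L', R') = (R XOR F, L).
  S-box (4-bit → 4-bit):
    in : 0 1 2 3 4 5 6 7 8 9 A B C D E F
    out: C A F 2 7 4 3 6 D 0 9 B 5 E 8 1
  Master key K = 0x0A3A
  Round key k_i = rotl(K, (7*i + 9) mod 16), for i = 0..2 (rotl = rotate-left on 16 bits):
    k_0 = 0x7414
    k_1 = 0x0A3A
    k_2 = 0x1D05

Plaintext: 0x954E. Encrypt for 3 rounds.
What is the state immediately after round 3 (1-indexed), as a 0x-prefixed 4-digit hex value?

0xCD81

s_0 = plaintext = 0x954E
s_1 = Round(s_0, k_0) = 0x4EDC
s_2 = Round(s_1, k_1) = 0xDCCD
s_3 = Round(s_2, k_2) = 0xCD81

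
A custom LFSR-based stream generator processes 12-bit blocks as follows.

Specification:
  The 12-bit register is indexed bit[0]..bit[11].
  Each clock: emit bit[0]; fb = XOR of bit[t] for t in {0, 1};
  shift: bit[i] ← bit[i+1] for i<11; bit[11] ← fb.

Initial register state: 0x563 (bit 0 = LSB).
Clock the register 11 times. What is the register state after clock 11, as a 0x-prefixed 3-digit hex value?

reg_0 = 0x563
clock 1: out=1, reg = 0x2B1
clock 2: out=1, reg = 0x958
clock 3: out=0, reg = 0x4AC
clock 4: out=0, reg = 0x256
clock 5: out=0, reg = 0x92B
clock 6: out=1, reg = 0x495
clock 7: out=1, reg = 0xA4A
clock 8: out=0, reg = 0xD25
clock 9: out=1, reg = 0xE92
clock 10: out=0, reg = 0xF49
clock 11: out=1, reg = 0xFA4

0xFA4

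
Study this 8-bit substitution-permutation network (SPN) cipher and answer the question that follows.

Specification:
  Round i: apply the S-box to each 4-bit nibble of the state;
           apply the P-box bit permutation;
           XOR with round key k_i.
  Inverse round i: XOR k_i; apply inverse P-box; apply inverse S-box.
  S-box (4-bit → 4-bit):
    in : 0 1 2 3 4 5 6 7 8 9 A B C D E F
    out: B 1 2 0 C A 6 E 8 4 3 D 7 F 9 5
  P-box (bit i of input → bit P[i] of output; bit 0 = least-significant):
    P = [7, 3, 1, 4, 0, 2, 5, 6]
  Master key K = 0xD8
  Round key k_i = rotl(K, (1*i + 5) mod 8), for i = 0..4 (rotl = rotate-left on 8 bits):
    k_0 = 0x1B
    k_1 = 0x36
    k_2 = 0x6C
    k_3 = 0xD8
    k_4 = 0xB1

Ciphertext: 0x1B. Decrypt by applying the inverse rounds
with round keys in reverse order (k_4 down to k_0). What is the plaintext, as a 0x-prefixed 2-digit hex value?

s_0 = ciphertext = 0x1B
s_1 = InvRound(s_0, k_4) = 0x9C
s_2 = InvRound(s_1, k_3) = 0x53
s_3 = InvRound(s_2, k_2) = 0xC7
s_4 = InvRound(s_3, k_1) = 0xBE
s_5 = InvRound(s_4, k_0) = 0xC1

0xC1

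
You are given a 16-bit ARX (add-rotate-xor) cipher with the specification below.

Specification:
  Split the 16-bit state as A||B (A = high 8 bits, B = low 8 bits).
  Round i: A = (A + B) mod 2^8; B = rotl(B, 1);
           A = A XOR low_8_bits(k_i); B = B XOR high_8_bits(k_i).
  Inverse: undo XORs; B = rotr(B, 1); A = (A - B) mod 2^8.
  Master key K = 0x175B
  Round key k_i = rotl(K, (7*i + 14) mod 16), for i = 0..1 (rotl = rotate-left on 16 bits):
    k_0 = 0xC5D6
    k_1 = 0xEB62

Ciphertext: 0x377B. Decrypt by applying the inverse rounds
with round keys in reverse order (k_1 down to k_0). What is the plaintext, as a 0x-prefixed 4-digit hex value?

0x15C6

s_0 = ciphertext = 0x377B
s_1 = InvRound(s_0, k_1) = 0x0D48
s_2 = InvRound(s_1, k_0) = 0x15C6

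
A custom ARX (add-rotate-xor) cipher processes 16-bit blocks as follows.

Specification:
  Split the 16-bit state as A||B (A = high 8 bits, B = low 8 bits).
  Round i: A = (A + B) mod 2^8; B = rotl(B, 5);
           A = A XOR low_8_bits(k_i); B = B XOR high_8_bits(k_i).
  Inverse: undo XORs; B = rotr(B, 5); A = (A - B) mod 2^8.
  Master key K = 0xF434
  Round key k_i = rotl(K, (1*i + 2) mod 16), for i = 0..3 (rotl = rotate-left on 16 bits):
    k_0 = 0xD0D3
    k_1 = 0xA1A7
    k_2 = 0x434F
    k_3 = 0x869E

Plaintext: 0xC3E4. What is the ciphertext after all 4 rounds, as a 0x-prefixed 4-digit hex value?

s_0 = plaintext = 0xC3E4
s_1 = Round(s_0, k_0) = 0x744C
s_2 = Round(s_1, k_1) = 0x6728
s_3 = Round(s_2, k_2) = 0xC046
s_4 = Round(s_3, k_3) = 0x984E

0x984E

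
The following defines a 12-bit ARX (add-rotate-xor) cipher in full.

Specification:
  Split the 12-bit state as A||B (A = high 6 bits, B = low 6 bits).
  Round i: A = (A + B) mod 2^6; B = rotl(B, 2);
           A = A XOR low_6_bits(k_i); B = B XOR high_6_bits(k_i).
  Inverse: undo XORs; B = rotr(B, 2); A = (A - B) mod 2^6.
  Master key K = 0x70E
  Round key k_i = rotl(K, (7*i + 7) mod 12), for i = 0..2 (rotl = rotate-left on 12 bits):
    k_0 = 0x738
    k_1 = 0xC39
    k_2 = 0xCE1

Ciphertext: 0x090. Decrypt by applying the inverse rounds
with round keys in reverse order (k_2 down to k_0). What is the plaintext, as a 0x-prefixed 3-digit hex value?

s_0 = ciphertext = 0x090
s_1 = InvRound(s_0, k_2) = 0xAF8
s_2 = InvRound(s_1, k_1) = 0x402
s_3 = InvRound(s_2, k_0) = 0x067

0x067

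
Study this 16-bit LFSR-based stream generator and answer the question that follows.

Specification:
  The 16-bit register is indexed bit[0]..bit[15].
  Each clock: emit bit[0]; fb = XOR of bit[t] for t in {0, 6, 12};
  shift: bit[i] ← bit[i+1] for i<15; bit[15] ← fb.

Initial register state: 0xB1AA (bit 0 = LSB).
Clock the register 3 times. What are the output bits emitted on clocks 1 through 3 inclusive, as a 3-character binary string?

reg_0 = 0xB1AA
clock 1: out=0, reg = 0xD8D5
clock 2: out=1, reg = 0xEC6A
clock 3: out=0, reg = 0xF635

010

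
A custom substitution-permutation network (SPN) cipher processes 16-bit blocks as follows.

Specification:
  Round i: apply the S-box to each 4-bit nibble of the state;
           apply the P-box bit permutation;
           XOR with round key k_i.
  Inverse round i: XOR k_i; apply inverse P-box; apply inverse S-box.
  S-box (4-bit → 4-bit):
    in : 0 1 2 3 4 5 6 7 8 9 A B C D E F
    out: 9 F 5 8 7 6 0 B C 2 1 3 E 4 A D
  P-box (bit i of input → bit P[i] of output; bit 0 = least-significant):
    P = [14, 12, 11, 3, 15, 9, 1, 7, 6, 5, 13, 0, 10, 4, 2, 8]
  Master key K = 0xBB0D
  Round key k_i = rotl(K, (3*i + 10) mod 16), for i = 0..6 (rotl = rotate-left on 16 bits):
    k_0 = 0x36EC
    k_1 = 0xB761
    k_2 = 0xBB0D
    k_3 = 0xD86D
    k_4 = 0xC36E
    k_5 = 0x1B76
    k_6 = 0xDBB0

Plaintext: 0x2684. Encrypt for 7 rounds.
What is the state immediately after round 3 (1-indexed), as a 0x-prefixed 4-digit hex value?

s_0 = plaintext = 0x2684
s_1 = Round(s_0, k_0) = 0x6A6A
s_2 = Round(s_1, k_1) = 0xF721
s_3 = Round(s_2, k_2) = 0x6662
s_4 = Round(s_3, k_3) = 0x906D
s_5 = Round(s_4, k_4) = 0xCB3F
s_6 = Round(s_5, k_5) = 0x528A
s_7 = Round(s_6, k_6) = 0xBB66

0x6662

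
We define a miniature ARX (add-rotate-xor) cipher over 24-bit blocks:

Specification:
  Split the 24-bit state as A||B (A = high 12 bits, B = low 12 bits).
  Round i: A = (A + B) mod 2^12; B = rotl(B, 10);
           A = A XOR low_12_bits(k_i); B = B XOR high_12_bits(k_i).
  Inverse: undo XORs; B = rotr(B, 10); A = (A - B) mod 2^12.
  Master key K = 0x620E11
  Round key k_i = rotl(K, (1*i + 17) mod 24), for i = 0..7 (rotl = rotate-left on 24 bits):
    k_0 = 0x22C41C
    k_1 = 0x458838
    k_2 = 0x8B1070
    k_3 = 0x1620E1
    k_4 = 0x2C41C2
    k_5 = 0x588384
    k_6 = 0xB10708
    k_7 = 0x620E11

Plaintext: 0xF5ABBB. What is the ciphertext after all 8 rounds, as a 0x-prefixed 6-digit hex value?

0x9AC638

s_0 = plaintext = 0xF5ABBB
s_1 = Round(s_0, k_0) = 0xF09CC2
s_2 = Round(s_1, k_1) = 0x3F3F68
s_3 = Round(s_2, k_2) = 0x32BB6B
s_4 = Round(s_3, k_3) = 0xE77FB8
s_5 = Round(s_4, k_4) = 0xFED12A
s_6 = Round(s_5, k_5) = 0x293DC2
s_7 = Round(s_6, k_6) = 0x75D060
s_8 = Round(s_7, k_7) = 0x9AC638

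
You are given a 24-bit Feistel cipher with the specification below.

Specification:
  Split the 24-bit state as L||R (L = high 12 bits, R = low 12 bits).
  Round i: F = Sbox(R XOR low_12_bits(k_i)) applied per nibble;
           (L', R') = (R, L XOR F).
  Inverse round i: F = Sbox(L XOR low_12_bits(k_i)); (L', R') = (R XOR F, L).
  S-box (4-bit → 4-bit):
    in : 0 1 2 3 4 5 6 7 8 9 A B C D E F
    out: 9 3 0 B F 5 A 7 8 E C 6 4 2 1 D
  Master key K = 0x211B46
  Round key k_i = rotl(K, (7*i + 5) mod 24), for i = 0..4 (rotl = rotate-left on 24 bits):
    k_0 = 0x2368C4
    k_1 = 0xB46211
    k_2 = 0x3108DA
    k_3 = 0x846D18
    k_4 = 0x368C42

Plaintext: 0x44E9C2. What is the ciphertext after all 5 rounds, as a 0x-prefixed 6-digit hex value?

0x966D89

s_0 = plaintext = 0x44E9C2
s_1 = Round(s_0, k_0) = 0x9C27D4
s_2 = Round(s_1, k_1) = 0x7D4C87
s_3 = Round(s_2, k_2) = 0xC87886
s_4 = Round(s_3, k_3) = 0x886966
s_5 = Round(s_4, k_4) = 0x966D89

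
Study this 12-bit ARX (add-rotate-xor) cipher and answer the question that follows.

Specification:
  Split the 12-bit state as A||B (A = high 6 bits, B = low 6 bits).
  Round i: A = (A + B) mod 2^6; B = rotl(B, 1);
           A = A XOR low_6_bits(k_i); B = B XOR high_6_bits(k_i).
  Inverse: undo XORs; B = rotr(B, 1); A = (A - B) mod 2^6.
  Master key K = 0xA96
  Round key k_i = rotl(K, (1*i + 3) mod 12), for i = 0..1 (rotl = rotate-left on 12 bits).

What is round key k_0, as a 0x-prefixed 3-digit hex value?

K = 0xA96
k_0 = rotl(K, (1*0+3) mod 12) = rotl(K, 3) = 0x4B5

0x4B5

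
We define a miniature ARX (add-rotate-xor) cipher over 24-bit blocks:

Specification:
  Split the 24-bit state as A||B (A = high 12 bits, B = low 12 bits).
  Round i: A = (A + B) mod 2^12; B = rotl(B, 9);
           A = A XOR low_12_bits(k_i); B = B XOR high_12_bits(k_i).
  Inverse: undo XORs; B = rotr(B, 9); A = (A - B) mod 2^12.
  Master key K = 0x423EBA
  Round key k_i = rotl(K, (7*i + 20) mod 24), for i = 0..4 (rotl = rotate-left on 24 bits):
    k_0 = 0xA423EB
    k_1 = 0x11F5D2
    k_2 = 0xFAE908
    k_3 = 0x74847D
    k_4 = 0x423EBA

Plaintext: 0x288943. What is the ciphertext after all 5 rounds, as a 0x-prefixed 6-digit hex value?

s_0 = plaintext = 0x288943
s_1 = Round(s_0, k_0) = 0x820D6A
s_2 = Round(s_1, k_1) = 0x0584B2
s_3 = Round(s_2, k_2) = 0xC02B38
s_4 = Round(s_3, k_3) = 0x34762F
s_5 = Round(s_4, k_4) = 0x7CCAE6

0x7CCAE6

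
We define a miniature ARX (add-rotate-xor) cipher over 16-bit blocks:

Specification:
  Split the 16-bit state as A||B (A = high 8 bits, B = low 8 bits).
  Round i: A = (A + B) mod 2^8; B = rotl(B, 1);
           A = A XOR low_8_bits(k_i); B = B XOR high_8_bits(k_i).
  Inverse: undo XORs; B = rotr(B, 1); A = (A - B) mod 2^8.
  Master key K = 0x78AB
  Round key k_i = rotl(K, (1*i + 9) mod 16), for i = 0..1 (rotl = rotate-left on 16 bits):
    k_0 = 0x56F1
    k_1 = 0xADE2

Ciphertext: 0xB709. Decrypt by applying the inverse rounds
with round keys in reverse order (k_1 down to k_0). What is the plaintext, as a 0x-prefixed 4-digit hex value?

0xF002

s_0 = ciphertext = 0xB709
s_1 = InvRound(s_0, k_1) = 0x0352
s_2 = InvRound(s_1, k_0) = 0xF002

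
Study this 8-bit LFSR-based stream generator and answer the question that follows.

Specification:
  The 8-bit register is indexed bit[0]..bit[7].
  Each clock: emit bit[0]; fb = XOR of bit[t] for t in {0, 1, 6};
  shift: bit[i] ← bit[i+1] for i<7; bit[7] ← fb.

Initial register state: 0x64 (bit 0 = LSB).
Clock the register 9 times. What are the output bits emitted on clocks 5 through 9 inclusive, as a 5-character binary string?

01101

reg_0 = 0x64
clock 1: out=0, reg = 0xB2
clock 2: out=0, reg = 0xD9
clock 3: out=1, reg = 0x6C
clock 4: out=0, reg = 0xB6
clock 5: out=0, reg = 0xDB
clock 6: out=1, reg = 0xED
clock 7: out=1, reg = 0x76
clock 8: out=0, reg = 0x3B
clock 9: out=1, reg = 0x1D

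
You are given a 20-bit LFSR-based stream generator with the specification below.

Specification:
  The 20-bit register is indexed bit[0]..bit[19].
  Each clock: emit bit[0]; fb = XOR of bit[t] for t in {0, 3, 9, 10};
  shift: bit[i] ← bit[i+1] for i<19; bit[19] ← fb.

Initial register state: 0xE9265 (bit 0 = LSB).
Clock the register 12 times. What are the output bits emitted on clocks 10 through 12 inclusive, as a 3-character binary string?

100

reg_0 = 0xE9265
clock 1: out=1, reg = 0x74932
clock 2: out=0, reg = 0x3A499
clock 3: out=1, reg = 0x9D24C
clock 4: out=0, reg = 0x4E926
clock 5: out=0, reg = 0x27493
clock 6: out=1, reg = 0x13A49
clock 7: out=1, reg = 0x89D24
clock 8: out=0, reg = 0xC4E92
clock 9: out=0, reg = 0x62749
clock 10: out=1, reg = 0x313A4
clock 11: out=0, reg = 0x989D2
clock 12: out=0, reg = 0x4C4E9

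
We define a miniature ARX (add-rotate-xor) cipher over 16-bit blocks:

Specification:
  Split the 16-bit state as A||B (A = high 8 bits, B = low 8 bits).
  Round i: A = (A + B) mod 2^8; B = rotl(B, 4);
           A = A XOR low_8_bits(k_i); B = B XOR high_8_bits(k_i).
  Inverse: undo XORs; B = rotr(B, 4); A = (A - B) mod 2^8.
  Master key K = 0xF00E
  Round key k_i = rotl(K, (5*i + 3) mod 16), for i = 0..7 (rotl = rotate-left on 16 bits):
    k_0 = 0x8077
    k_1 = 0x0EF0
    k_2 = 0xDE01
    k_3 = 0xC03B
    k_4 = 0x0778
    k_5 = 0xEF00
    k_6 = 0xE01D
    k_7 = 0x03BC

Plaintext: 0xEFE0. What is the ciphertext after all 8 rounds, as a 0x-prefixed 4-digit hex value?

0x4659

s_0 = plaintext = 0xEFE0
s_1 = Round(s_0, k_0) = 0xB88E
s_2 = Round(s_1, k_1) = 0xB6E6
s_3 = Round(s_2, k_2) = 0x9DB0
s_4 = Round(s_3, k_3) = 0x76CB
s_5 = Round(s_4, k_4) = 0x39BB
s_6 = Round(s_5, k_5) = 0xF454
s_7 = Round(s_6, k_6) = 0x55A5
s_8 = Round(s_7, k_7) = 0x4659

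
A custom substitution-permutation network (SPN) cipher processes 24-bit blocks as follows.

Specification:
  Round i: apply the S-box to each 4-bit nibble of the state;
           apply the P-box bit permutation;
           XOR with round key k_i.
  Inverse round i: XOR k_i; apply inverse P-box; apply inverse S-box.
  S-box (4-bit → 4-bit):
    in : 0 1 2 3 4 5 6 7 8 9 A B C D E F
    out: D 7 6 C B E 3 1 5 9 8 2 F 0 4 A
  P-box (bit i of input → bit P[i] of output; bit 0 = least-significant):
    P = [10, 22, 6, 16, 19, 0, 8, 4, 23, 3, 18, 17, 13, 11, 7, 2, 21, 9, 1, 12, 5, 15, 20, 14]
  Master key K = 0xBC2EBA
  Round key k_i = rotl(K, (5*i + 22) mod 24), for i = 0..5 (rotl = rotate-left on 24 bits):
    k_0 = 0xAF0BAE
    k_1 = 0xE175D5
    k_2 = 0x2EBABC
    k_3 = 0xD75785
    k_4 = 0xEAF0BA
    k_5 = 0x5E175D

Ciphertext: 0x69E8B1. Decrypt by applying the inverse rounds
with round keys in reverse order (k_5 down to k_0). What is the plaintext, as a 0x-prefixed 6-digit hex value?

s_0 = ciphertext = 0x69E8B1
s_1 = InvRound(s_0, k_5) = 0xC4C5E0
s_2 = InvRound(s_1, k_4) = 0xD07508
s_3 = InvRound(s_2, k_3) = 0xDB05BA
s_4 = InvRound(s_3, k_2) = 0x2C48E4
s_5 = InvRound(s_4, k_1) = 0x7A68C4
s_6 = InvRound(s_5, k_0) = 0x0271E5

0x0271E5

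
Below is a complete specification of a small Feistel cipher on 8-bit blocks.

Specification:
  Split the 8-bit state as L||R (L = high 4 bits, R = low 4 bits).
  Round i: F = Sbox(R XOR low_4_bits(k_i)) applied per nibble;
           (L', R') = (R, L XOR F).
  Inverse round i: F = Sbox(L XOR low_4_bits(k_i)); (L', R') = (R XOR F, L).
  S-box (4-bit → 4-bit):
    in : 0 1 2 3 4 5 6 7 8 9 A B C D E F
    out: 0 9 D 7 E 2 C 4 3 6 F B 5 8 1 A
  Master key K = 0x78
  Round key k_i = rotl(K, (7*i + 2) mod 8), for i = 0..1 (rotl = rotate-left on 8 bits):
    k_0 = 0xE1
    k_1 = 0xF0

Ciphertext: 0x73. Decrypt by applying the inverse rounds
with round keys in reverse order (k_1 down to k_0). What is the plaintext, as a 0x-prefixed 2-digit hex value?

0xB7

s_0 = ciphertext = 0x73
s_1 = InvRound(s_0, k_1) = 0x77
s_2 = InvRound(s_1, k_0) = 0xB7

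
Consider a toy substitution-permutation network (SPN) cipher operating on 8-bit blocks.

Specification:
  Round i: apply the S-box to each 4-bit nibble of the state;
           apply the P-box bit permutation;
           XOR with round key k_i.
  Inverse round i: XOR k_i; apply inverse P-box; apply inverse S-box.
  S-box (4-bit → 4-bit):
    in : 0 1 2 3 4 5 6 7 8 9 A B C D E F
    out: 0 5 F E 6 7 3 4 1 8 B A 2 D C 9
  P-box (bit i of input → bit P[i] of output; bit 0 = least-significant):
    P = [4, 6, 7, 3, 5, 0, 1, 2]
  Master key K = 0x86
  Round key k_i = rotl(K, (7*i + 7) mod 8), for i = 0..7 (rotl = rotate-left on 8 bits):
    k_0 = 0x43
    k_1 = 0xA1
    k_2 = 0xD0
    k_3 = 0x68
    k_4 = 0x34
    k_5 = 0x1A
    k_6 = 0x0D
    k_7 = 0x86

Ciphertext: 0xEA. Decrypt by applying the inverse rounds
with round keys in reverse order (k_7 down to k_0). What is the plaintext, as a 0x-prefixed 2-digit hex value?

0xE0

s_0 = ciphertext = 0xEA
s_1 = InvRound(s_0, k_7) = 0xFB
s_2 = InvRound(s_1, k_6) = 0xD5
s_3 = InvRound(s_2, k_5) = 0x33
s_4 = InvRound(s_3, k_4) = 0x30
s_5 = InvRound(s_4, k_3) = 0x0A
s_6 = InvRound(s_5, k_2) = 0x72
s_7 = InvRound(s_6, k_1) = 0x45
s_8 = InvRound(s_7, k_0) = 0xE0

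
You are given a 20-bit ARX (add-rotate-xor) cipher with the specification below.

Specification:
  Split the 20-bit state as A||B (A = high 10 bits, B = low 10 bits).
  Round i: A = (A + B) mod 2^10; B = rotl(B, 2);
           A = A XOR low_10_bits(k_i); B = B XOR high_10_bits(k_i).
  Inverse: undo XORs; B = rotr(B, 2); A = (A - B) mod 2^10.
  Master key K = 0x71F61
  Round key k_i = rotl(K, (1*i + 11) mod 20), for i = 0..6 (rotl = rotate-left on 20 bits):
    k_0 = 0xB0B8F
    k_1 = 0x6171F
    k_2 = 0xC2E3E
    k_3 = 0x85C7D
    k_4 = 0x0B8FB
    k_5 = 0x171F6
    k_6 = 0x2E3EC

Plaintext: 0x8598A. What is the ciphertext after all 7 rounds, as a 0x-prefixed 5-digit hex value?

s_0 = plaintext = 0x8598A
s_1 = Round(s_0, k_0) = 0x0BCEB
s_2 = Round(s_1, k_1) = 0x81629
s_3 = Round(s_2, k_2) = 0x843AD
s_4 = Round(s_3, k_3) = 0x700A0
s_5 = Round(s_4, k_4) = 0xA6EAE
s_6 = Round(s_5, k_5) = 0x2FEE6
s_7 = Round(s_6, k_6) = 0x12722

0x12722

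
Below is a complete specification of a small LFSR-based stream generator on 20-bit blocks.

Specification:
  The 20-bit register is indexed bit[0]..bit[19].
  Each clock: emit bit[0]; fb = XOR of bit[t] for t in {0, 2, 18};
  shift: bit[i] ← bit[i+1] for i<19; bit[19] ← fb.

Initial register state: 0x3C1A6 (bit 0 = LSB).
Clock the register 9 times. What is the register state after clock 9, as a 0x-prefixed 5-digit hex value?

0x619E0

reg_0 = 0x3C1A6
clock 1: out=0, reg = 0x9E0D3
clock 2: out=1, reg = 0xCF069
clock 3: out=1, reg = 0x67834
clock 4: out=0, reg = 0x33C1A
clock 5: out=0, reg = 0x19E0D
clock 6: out=1, reg = 0x0CF06
clock 7: out=0, reg = 0x86783
clock 8: out=1, reg = 0xC33C1
clock 9: out=1, reg = 0x619E0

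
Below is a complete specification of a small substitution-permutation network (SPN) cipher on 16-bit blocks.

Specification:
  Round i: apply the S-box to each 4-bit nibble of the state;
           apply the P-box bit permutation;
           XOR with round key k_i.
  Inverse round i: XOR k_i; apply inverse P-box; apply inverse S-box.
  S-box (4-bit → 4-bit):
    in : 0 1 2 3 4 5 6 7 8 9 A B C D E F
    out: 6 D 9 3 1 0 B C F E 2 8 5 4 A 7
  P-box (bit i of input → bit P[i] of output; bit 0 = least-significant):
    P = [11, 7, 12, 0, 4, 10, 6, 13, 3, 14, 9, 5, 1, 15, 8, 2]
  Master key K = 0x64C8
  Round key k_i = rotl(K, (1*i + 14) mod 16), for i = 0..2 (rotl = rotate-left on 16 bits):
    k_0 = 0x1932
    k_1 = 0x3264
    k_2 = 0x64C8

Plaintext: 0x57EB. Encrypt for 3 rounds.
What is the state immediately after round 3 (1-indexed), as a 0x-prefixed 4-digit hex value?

0x0761

s_0 = plaintext = 0x57EB
s_1 = Round(s_0, k_0) = 0x3F13
s_2 = Round(s_1, k_1) = 0xD8BE
s_3 = Round(s_2, k_2) = 0x0761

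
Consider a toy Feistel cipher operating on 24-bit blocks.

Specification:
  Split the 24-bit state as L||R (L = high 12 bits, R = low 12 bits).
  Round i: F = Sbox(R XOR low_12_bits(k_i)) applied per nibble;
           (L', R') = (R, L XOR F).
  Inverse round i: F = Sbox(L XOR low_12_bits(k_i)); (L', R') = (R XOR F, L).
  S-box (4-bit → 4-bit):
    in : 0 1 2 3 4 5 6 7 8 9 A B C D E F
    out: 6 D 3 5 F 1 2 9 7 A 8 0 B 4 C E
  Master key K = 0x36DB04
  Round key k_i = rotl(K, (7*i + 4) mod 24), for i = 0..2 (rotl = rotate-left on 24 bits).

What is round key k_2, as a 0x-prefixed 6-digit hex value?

K = 0x36DB04
k_0 = rotl(K, (7*0+4) mod 24) = rotl(K, 4) = 0x6DB043
k_1 = rotl(K, (7*1+4) mod 24) = rotl(K, 11) = 0xD821B6
k_2 = rotl(K, (7*2+4) mod 24) = rotl(K, 18) = 0x10DB6C

0x10DB6C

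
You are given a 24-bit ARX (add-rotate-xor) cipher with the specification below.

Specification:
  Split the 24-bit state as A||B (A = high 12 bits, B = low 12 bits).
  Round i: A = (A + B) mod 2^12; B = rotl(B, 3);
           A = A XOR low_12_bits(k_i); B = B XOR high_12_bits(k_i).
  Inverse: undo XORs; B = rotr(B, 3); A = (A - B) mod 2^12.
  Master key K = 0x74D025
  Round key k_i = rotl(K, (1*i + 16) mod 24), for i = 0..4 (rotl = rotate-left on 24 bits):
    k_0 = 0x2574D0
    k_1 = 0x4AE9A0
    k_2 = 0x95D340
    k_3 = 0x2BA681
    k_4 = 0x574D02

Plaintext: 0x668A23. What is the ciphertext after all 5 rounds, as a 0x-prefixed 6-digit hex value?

s_0 = plaintext = 0x668A23
s_1 = Round(s_0, k_0) = 0x45B34A
s_2 = Round(s_1, k_1) = 0xE05EFF
s_3 = Round(s_2, k_2) = 0xE44EA2
s_4 = Round(s_3, k_3) = 0xA677AD
s_5 = Round(s_4, k_4) = 0xF1681F

0xF1681F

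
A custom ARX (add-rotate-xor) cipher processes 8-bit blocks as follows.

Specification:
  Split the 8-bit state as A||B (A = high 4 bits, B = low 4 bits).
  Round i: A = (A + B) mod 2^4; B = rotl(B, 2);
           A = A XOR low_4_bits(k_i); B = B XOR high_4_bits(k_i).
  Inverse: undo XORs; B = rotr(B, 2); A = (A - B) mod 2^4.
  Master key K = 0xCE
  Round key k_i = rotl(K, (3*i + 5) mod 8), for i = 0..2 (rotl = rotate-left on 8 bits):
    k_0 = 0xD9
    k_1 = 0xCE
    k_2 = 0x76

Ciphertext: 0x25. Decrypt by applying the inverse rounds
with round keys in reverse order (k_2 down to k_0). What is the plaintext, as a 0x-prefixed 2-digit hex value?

0x53

s_0 = ciphertext = 0x25
s_1 = InvRound(s_0, k_2) = 0xC8
s_2 = InvRound(s_1, k_1) = 0x11
s_3 = InvRound(s_2, k_0) = 0x53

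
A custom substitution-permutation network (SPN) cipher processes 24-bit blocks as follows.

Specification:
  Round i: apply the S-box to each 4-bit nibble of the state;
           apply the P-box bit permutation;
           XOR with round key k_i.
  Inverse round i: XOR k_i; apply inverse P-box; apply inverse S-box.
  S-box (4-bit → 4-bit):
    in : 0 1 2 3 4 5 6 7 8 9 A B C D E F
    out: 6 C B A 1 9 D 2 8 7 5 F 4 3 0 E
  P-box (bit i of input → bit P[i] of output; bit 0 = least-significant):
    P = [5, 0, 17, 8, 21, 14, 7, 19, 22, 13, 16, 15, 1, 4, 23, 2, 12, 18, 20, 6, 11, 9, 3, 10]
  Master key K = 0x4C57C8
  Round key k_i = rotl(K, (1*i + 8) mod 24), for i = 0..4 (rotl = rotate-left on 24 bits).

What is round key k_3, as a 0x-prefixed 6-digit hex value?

K = 0x4C57C8
k_0 = rotl(K, (1*0+8) mod 24) = rotl(K, 8) = 0x57C84C
k_1 = rotl(K, (1*1+8) mod 24) = rotl(K, 9) = 0xAF9098
k_2 = rotl(K, (1*2+8) mod 24) = rotl(K, 10) = 0x5F2131
k_3 = rotl(K, (1*3+8) mod 24) = rotl(K, 11) = 0xBE4262

0xBE4262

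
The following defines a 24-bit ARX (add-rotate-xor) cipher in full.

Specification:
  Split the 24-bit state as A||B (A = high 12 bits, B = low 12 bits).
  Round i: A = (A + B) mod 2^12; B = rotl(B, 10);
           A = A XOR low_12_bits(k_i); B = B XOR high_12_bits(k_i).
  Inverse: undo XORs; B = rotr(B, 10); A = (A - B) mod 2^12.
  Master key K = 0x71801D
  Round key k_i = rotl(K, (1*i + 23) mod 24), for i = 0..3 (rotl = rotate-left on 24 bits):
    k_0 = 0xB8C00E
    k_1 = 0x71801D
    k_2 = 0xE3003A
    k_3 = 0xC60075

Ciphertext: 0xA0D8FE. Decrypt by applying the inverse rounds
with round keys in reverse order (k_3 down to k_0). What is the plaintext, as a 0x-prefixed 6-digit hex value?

s_0 = ciphertext = 0xA0D8FE
s_1 = InvRound(s_0, k_3) = 0x7FF279
s_2 = InvRound(s_1, k_2) = 0x69E127
s_3 = InvRound(s_2, k_1) = 0xD868FD
s_4 = InvRound(s_3, k_0) = 0xFC4DC4

0xFC4DC4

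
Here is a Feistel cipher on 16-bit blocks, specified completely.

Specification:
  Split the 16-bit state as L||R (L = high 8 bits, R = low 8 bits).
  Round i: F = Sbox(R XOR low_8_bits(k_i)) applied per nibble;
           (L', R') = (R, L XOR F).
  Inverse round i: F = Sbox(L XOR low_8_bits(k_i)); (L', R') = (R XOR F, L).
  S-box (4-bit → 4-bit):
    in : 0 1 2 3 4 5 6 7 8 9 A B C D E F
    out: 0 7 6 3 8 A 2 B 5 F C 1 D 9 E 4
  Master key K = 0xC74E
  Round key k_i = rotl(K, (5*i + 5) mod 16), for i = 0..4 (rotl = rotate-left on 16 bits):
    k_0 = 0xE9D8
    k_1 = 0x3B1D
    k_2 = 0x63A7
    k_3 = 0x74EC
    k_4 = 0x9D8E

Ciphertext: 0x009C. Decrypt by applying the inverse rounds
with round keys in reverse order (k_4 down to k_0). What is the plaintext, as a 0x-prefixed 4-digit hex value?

0x0F6E

s_0 = ciphertext = 0x009C
s_1 = InvRound(s_0, k_4) = 0xC200
s_2 = InvRound(s_1, k_3) = 0x6EC2
s_3 = InvRound(s_2, k_2) = 0x1D6E
s_4 = InvRound(s_3, k_1) = 0x6E1D
s_5 = InvRound(s_4, k_0) = 0x0F6E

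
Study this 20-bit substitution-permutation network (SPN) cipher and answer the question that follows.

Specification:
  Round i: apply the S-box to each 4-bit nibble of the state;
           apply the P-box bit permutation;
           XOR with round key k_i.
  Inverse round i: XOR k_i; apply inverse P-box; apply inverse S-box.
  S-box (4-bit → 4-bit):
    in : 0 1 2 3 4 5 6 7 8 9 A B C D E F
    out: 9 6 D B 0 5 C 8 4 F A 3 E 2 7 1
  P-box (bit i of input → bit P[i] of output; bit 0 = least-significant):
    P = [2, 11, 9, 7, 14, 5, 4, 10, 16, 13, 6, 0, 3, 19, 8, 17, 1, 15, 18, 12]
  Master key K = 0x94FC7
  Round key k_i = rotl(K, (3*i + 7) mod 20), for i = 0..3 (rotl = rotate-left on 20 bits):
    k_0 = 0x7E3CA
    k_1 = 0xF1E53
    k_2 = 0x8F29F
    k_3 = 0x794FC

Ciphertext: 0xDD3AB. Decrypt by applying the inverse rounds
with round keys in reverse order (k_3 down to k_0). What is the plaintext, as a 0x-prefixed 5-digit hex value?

s_0 = ciphertext = 0xDD3AB
s_1 = InvRound(s_0, k_3) = 0xFC625
s_2 = InvRound(s_1, k_2) = 0x20BC7
s_3 = InvRound(s_2, k_1) = 0x61F60
s_4 = InvRound(s_3, k_0) = 0x3FB3A

0x3FB3A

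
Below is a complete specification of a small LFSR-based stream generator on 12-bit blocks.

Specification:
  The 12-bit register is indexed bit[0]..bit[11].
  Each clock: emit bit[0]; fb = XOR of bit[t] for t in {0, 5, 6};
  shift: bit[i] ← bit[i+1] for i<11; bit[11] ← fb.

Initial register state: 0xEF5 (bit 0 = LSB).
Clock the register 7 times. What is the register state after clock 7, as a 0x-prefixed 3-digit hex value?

reg_0 = 0xEF5
clock 1: out=1, reg = 0xF7A
clock 2: out=0, reg = 0x7BD
clock 3: out=1, reg = 0x3DE
clock 4: out=0, reg = 0x9EF
clock 5: out=1, reg = 0xCF7
clock 6: out=1, reg = 0xE7B
clock 7: out=1, reg = 0xF3D

0xF3D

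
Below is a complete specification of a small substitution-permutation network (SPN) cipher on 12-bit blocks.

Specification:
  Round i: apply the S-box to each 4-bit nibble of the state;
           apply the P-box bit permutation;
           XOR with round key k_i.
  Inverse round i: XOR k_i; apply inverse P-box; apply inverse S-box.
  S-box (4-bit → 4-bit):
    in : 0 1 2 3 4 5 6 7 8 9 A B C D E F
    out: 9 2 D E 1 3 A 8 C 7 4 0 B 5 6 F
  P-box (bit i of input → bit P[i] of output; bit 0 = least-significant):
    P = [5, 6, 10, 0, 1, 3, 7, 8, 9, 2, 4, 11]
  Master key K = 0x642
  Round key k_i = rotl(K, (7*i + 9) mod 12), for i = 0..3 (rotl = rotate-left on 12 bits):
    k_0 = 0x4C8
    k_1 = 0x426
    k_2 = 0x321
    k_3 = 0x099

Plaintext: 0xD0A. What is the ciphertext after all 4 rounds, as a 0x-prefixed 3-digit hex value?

s_0 = plaintext = 0xD0A
s_1 = Round(s_0, k_0) = 0x3DA
s_2 = Round(s_1, k_1) = 0x8B0
s_3 = Round(s_2, k_2) = 0xB10
s_4 = Round(s_3, k_3) = 0x0B0

0x0B0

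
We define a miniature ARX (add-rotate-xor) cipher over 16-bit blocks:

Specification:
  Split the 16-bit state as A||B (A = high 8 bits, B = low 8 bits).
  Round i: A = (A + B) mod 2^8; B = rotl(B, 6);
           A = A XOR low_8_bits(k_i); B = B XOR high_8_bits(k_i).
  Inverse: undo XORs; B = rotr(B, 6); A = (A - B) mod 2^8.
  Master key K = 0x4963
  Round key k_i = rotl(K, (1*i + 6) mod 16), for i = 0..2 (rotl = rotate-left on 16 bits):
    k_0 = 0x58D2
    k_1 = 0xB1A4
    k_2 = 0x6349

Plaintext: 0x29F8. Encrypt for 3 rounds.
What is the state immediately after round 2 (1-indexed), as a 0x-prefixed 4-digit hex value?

0xFD28

s_0 = plaintext = 0x29F8
s_1 = Round(s_0, k_0) = 0xF366
s_2 = Round(s_1, k_1) = 0xFD28
s_3 = Round(s_2, k_2) = 0x6C69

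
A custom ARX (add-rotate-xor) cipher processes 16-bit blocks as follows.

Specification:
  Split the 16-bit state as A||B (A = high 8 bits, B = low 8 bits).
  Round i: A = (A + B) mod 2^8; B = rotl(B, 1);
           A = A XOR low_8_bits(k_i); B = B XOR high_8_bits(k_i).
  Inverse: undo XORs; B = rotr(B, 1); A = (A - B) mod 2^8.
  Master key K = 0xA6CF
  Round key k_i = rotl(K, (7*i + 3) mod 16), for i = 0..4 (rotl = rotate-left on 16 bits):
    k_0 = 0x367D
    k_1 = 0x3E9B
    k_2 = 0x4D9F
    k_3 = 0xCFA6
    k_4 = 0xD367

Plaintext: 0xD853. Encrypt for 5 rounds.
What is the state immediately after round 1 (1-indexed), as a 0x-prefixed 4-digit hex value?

s_0 = plaintext = 0xD853
s_1 = Round(s_0, k_0) = 0x5690
s_2 = Round(s_1, k_1) = 0x7D1F
s_3 = Round(s_2, k_2) = 0x0373
s_4 = Round(s_3, k_3) = 0xD029
s_5 = Round(s_4, k_4) = 0x9E81

0x5690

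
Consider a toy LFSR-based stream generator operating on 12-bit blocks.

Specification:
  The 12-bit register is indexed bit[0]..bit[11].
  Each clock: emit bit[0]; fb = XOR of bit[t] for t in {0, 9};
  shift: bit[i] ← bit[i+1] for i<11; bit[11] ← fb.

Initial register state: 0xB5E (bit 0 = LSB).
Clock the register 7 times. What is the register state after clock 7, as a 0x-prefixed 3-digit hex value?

0x876

reg_0 = 0xB5E
clock 1: out=0, reg = 0xDAF
clock 2: out=1, reg = 0xED7
clock 3: out=1, reg = 0x76B
clock 4: out=1, reg = 0x3B5
clock 5: out=1, reg = 0x1DA
clock 6: out=0, reg = 0x0ED
clock 7: out=1, reg = 0x876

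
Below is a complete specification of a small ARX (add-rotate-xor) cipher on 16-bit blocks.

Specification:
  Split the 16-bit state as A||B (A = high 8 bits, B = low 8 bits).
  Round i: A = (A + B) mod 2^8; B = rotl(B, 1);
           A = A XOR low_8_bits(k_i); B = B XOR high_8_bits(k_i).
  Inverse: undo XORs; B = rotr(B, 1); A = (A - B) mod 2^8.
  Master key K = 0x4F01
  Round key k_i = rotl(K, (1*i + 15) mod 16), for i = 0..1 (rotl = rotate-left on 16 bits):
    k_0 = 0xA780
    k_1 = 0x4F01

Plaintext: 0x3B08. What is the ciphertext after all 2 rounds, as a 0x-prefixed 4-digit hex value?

0x7B20

s_0 = plaintext = 0x3B08
s_1 = Round(s_0, k_0) = 0xC3B7
s_2 = Round(s_1, k_1) = 0x7B20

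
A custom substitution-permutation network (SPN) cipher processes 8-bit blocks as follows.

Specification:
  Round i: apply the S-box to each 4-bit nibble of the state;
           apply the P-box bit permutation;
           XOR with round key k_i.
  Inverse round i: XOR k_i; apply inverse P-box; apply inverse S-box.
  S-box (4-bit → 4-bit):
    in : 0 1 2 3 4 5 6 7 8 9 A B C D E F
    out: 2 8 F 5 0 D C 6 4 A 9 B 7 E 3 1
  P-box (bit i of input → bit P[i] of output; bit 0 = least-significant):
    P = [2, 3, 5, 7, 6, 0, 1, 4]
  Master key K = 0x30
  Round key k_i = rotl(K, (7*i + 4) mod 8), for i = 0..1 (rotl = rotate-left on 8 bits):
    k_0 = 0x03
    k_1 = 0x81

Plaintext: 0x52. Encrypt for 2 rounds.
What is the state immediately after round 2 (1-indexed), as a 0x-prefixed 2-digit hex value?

0x69

s_0 = plaintext = 0x52
s_1 = Round(s_0, k_0) = 0xFD
s_2 = Round(s_1, k_1) = 0x69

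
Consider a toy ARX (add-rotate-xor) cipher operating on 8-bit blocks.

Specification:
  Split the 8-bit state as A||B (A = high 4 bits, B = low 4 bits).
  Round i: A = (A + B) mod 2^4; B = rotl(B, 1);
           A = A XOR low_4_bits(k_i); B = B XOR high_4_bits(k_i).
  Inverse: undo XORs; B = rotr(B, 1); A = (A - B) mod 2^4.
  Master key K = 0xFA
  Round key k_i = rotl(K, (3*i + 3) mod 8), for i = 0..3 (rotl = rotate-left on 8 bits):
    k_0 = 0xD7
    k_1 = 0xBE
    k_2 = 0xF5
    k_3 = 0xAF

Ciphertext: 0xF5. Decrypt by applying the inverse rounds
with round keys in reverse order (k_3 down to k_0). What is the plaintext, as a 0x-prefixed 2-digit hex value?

s_0 = ciphertext = 0xF5
s_1 = InvRound(s_0, k_3) = 0x1F
s_2 = InvRound(s_1, k_2) = 0x40
s_3 = InvRound(s_2, k_1) = 0xDD
s_4 = InvRound(s_3, k_0) = 0xA0

0xA0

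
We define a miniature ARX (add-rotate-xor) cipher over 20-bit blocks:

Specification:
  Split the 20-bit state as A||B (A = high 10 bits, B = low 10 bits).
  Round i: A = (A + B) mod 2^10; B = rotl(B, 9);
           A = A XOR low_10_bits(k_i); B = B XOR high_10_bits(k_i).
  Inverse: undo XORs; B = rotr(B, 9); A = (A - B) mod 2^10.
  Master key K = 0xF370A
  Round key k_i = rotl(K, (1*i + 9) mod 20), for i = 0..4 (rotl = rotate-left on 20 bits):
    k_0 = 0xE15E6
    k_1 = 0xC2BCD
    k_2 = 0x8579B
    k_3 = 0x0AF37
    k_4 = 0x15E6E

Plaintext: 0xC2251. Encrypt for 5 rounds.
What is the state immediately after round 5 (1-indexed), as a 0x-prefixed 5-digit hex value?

0x789EC

s_0 = plaintext = 0xC2251
s_1 = Round(s_0, k_0) = 0x2FCAD
s_2 = Round(s_1, k_1) = 0xA855C
s_3 = Round(s_2, k_2) = 0x19ABB
s_4 = Round(s_3, k_3) = 0x05B76
s_5 = Round(s_4, k_4) = 0x789EC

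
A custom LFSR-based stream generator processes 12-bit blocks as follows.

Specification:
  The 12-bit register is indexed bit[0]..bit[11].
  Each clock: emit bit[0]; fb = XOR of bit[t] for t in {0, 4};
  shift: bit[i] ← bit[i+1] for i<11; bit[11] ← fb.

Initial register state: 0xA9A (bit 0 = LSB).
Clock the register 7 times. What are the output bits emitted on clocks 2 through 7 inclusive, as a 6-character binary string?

reg_0 = 0xA9A
clock 1: out=0, reg = 0xD4D
clock 2: out=1, reg = 0xEA6
clock 3: out=0, reg = 0x753
clock 4: out=1, reg = 0x3A9
clock 5: out=1, reg = 0x9D4
clock 6: out=0, reg = 0xCEA
clock 7: out=0, reg = 0x675

101100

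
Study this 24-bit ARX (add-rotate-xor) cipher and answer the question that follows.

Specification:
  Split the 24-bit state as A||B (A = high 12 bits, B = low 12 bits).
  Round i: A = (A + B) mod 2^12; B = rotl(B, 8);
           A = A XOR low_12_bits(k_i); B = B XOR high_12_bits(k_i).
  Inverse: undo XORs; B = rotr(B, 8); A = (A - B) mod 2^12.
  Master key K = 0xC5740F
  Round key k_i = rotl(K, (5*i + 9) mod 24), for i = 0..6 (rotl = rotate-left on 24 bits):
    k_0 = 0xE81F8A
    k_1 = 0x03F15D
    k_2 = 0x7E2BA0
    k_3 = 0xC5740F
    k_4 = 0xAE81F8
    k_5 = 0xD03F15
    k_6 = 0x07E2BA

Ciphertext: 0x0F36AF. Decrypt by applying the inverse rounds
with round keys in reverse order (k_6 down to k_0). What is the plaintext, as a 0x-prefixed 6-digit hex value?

s_0 = ciphertext = 0x0F36AF
s_1 = InvRound(s_0, k_6) = 0x533D16
s_2 = InvRound(s_1, k_5) = 0x8D6150
s_3 = InvRound(s_2, k_4) = 0xDA3B8B
s_4 = InvRound(s_3, k_3) = 0xBE5DC7
s_5 = InvRound(s_4, k_2) = 0xDEB25A
s_6 = InvRound(s_5, k_1) = 0x664652
s_7 = InvRound(s_6, k_0) = 0xCB6D38

0xCB6D38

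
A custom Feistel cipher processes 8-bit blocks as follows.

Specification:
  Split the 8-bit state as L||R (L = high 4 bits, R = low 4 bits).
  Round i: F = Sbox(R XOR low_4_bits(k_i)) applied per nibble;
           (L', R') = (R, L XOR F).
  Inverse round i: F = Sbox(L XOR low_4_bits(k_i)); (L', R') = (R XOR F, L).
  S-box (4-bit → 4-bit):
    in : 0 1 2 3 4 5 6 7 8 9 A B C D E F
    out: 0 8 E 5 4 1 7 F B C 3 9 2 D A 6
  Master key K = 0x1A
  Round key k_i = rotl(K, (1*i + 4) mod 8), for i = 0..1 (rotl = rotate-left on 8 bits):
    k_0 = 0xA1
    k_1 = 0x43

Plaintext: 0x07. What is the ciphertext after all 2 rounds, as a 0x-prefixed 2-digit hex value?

0x73

s_0 = plaintext = 0x07
s_1 = Round(s_0, k_0) = 0x77
s_2 = Round(s_1, k_1) = 0x73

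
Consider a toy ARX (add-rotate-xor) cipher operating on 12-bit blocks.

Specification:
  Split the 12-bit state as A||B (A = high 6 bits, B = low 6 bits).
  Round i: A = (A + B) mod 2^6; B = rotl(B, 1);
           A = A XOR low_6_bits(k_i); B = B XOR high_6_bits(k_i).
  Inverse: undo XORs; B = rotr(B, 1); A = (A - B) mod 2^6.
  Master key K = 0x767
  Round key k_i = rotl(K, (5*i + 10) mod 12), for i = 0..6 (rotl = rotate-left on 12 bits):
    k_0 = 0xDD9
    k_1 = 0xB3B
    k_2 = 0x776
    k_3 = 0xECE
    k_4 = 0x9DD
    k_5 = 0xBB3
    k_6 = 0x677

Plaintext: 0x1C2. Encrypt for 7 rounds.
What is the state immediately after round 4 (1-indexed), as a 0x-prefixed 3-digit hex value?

s_0 = plaintext = 0x1C2
s_1 = Round(s_0, k_0) = 0x433
s_2 = Round(s_1, k_1) = 0xE0B
s_3 = Round(s_2, k_2) = 0xD4B
s_4 = Round(s_3, k_3) = 0x3AD
s_5 = Round(s_4, k_4) = 0x9BC
s_6 = Round(s_5, k_5) = 0x457
s_7 = Round(s_6, k_6) = 0x7F7

0x3AD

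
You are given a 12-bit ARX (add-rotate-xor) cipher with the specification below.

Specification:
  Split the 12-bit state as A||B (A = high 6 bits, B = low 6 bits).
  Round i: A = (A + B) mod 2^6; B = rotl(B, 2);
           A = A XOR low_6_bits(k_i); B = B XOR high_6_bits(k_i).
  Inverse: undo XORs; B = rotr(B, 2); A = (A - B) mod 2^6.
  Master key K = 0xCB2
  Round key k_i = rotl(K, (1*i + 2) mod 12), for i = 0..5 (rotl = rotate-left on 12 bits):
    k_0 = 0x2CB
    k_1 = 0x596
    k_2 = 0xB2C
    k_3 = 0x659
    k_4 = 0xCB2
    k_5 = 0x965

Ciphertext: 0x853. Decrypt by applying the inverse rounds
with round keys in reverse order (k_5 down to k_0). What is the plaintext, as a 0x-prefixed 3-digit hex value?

s_0 = ciphertext = 0x853
s_1 = InvRound(s_0, k_5) = 0x5ED
s_2 = InvRound(s_1, k_4) = 0xBB7
s_3 = InvRound(s_2, k_3) = 0x32B
s_4 = InvRound(s_3, k_2) = 0xBF1
s_5 = InvRound(s_4, k_1) = 0x039
s_6 = InvRound(s_5, k_0) = 0x7EC

0x7EC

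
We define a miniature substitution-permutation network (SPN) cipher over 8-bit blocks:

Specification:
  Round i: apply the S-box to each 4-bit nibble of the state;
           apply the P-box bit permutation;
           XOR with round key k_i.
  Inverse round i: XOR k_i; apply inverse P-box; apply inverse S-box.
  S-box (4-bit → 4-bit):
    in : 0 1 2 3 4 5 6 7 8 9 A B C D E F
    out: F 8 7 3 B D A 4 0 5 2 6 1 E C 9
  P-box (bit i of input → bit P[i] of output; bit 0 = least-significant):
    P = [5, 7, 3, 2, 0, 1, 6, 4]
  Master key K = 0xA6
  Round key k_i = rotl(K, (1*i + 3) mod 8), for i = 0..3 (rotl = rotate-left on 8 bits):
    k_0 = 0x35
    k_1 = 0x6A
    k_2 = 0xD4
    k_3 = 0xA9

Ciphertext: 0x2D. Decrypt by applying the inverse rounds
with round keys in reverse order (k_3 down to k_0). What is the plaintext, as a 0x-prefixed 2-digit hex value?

s_0 = ciphertext = 0x2D
s_1 = InvRound(s_0, k_3) = 0x86
s_2 = InvRound(s_1, k_2) = 0xD8
s_3 = InvRound(s_2, k_1) = 0x63
s_4 = InvRound(s_3, k_0) = 0xD1

0xD1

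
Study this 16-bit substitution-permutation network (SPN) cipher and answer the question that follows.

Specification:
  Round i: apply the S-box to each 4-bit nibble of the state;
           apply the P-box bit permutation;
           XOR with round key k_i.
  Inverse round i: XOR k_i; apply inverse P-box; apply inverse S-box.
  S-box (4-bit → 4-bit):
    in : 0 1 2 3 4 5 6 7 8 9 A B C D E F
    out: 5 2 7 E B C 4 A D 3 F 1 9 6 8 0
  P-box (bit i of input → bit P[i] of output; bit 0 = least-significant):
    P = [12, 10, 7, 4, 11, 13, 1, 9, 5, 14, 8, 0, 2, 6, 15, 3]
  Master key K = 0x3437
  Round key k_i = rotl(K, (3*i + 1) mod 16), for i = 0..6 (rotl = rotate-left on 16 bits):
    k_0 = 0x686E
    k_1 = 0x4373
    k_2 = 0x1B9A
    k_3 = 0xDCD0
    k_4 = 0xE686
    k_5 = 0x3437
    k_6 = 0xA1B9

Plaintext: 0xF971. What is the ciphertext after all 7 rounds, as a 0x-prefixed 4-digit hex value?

0xE9FF

s_0 = plaintext = 0xF971
s_1 = Round(s_0, k_0) = 0x0E4E
s_2 = Round(s_1, k_1) = 0xE966
s_3 = Round(s_2, k_2) = 0x5B30
s_4 = Round(s_3, k_3) = 0x6E7A
s_5 = Round(s_4, k_4) = 0x5017
s_6 = Round(s_5, k_5) = 0x910F
s_7 = Round(s_6, k_6) = 0xE9FF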